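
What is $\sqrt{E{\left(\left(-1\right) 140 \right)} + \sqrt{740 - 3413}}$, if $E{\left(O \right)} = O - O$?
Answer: $3 \sqrt[4]{33} \sqrt{i} \approx 5.0843 + 5.0843 i$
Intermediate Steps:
$E{\left(O \right)} = 0$
$\sqrt{E{\left(\left(-1\right) 140 \right)} + \sqrt{740 - 3413}} = \sqrt{0 + \sqrt{740 - 3413}} = \sqrt{0 + \sqrt{-2673}} = \sqrt{0 + 9 i \sqrt{33}} = \sqrt{9 i \sqrt{33}} = 3 \sqrt[4]{33} \sqrt{i}$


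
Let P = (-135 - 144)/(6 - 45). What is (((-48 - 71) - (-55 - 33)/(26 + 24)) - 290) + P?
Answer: -130028/325 ≈ -400.09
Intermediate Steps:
P = 93/13 (P = -279/(-39) = -279*(-1/39) = 93/13 ≈ 7.1538)
(((-48 - 71) - (-55 - 33)/(26 + 24)) - 290) + P = (((-48 - 71) - (-55 - 33)/(26 + 24)) - 290) + 93/13 = ((-119 - (-88)/50) - 290) + 93/13 = ((-119 - 1*(-44/25)) - 290) + 93/13 = ((-119 + 44/25) - 290) + 93/13 = (-2931/25 - 290) + 93/13 = -10181/25 + 93/13 = -130028/325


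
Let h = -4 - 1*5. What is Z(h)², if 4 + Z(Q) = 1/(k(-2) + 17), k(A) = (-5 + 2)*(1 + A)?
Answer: 6241/400 ≈ 15.602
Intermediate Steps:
h = -9 (h = -4 - 5 = -9)
k(A) = -3 - 3*A (k(A) = -3*(1 + A) = -3 - 3*A)
Z(Q) = -79/20 (Z(Q) = -4 + 1/((-3 - 3*(-2)) + 17) = -4 + 1/((-3 + 6) + 17) = -4 + 1/(3 + 17) = -4 + 1/20 = -79/20)
Z(h)² = (-79/20)² = 6241/400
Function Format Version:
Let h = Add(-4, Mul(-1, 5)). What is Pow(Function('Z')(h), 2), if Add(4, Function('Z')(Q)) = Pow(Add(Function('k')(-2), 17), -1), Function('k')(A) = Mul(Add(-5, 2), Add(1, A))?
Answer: Rational(6241, 400) ≈ 15.602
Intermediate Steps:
h = -9 (h = Add(-4, -5) = -9)
Function('k')(A) = Add(-3, Mul(-3, A)) (Function('k')(A) = Mul(-3, Add(1, A)) = Add(-3, Mul(-3, A)))
Function('Z')(Q) = Rational(-79, 20) (Function('Z')(Q) = Add(-4, Pow(Add(Add(-3, Mul(-3, -2)), 17), -1)) = Add(-4, Pow(Add(Add(-3, 6), 17), -1)) = Add(-4, Pow(Add(3, 17), -1)) = Add(-4, Pow(20, -1)) = Add(-4, Rational(1, 20)) = Rational(-79, 20))
Pow(Function('Z')(h), 2) = Pow(Rational(-79, 20), 2) = Rational(6241, 400)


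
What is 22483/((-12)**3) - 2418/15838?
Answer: -180132029/13684032 ≈ -13.164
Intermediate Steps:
22483/((-12)**3) - 2418/15838 = 22483/(-1728) - 2418*1/15838 = 22483*(-1/1728) - 1209/7919 = -22483/1728 - 1209/7919 = -180132029/13684032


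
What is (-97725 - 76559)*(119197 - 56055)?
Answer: -11004640328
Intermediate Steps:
(-97725 - 76559)*(119197 - 56055) = -174284*63142 = -11004640328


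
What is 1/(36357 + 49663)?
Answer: 1/86020 ≈ 1.1625e-5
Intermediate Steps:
1/(36357 + 49663) = 1/86020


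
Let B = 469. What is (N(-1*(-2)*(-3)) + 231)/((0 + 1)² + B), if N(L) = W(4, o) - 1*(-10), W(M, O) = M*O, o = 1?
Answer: 49/94 ≈ 0.52128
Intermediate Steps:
N(L) = 14 (N(L) = 4*1 - 1*(-10) = 4 + 10 = 14)
(N(-1*(-2)*(-3)) + 231)/((0 + 1)² + B) = (14 + 231)/((0 + 1)² + 469) = 245/(1² + 469) = 245/(1 + 469) = 245/470 = 245*(1/470) = 49/94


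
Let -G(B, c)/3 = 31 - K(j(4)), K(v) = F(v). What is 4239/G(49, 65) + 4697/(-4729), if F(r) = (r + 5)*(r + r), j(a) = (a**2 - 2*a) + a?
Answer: 4911308/1782833 ≈ 2.7548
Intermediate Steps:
j(a) = a**2 - a
F(r) = 2*r*(5 + r) (F(r) = (5 + r)*(2*r) = 2*r*(5 + r))
K(v) = 2*v*(5 + v)
G(B, c) = 1131 (G(B, c) = -3*(31 - 2*4*(-1 + 4)*(5 + 4*(-1 + 4))) = -3*(31 - 2*4*3*(5 + 4*3)) = -3*(31 - 2*12*(5 + 12)) = -3*(31 - 2*12*17) = -3*(31 - 1*408) = -3*(31 - 408) = -3*(-377) = 1131)
4239/G(49, 65) + 4697/(-4729) = 4239/1131 + 4697/(-4729) = 4239*(1/1131) + 4697*(-1/4729) = 1413/377 - 4697/4729 = 4911308/1782833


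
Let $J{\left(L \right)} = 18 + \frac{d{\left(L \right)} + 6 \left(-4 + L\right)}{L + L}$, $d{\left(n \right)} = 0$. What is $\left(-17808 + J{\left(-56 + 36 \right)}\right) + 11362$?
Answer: $- \frac{32122}{5} \approx -6424.4$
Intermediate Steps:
$J{\left(L \right)} = 18 + \frac{-24 + 6 L}{2 L}$ ($J{\left(L \right)} = 18 + \frac{0 + 6 \left(-4 + L\right)}{L + L} = 18 + \frac{0 + \left(-24 + 6 L\right)}{2 L} = 18 + \left(-24 + 6 L\right) \frac{1}{2 L} = 18 + \frac{-24 + 6 L}{2 L}$)
$\left(-17808 + J{\left(-56 + 36 \right)}\right) + 11362 = \left(-17808 + \left(21 - \frac{12}{-56 + 36}\right)\right) + 11362 = \left(-17808 + \left(21 - \frac{12}{-20}\right)\right) + 11362 = \left(-17808 + \left(21 - - \frac{3}{5}\right)\right) + 11362 = \left(-17808 + \left(21 + \frac{3}{5}\right)\right) + 11362 = \left(-17808 + \frac{108}{5}\right) + 11362 = - \frac{88932}{5} + 11362 = - \frac{32122}{5}$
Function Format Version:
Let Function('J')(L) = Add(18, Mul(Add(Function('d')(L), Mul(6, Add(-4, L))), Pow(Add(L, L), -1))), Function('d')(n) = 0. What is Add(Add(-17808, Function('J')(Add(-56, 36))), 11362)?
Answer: Rational(-32122, 5) ≈ -6424.4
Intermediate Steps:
Function('J')(L) = Add(18, Mul(Rational(1, 2), Pow(L, -1), Add(-24, Mul(6, L)))) (Function('J')(L) = Add(18, Mul(Add(0, Mul(6, Add(-4, L))), Pow(Add(L, L), -1))) = Add(18, Mul(Add(0, Add(-24, Mul(6, L))), Pow(Mul(2, L), -1))) = Add(18, Mul(Add(-24, Mul(6, L)), Mul(Rational(1, 2), Pow(L, -1)))) = Add(18, Mul(Rational(1, 2), Pow(L, -1), Add(-24, Mul(6, L)))))
Add(Add(-17808, Function('J')(Add(-56, 36))), 11362) = Add(Add(-17808, Add(21, Mul(-12, Pow(Add(-56, 36), -1)))), 11362) = Add(Add(-17808, Add(21, Mul(-12, Pow(-20, -1)))), 11362) = Add(Add(-17808, Add(21, Mul(-12, Rational(-1, 20)))), 11362) = Add(Add(-17808, Add(21, Rational(3, 5))), 11362) = Add(Add(-17808, Rational(108, 5)), 11362) = Add(Rational(-88932, 5), 11362) = Rational(-32122, 5)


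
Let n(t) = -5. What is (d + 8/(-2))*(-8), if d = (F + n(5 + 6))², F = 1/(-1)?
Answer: -256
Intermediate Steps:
F = -1
d = 36 (d = (-1 - 5)² = (-6)² = 36)
(d + 8/(-2))*(-8) = (36 + 8/(-2))*(-8) = (36 + 8*(-½))*(-8) = (36 - 4)*(-8) = 32*(-8) = -256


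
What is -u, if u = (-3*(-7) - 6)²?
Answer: -225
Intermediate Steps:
u = 225 (u = (21 - 6)² = 15² = 225)
-u = -1*225 = -225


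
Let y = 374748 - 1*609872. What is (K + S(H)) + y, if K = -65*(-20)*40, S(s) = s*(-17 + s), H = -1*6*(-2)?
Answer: -183184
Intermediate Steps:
H = 12 (H = -6*(-2) = 12)
K = 52000 (K = 1300*40 = 52000)
y = -235124 (y = 374748 - 609872 = -235124)
(K + S(H)) + y = (52000 + 12*(-17 + 12)) - 235124 = (52000 + 12*(-5)) - 235124 = (52000 - 60) - 235124 = 51940 - 235124 = -183184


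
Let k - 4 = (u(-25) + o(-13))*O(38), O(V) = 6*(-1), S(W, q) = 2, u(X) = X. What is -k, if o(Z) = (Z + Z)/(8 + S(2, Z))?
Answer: -848/5 ≈ -169.60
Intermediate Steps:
O(V) = -6
o(Z) = Z/5 (o(Z) = (Z + Z)/(8 + 2) = (2*Z)/10 = (2*Z)*(⅒) = Z/5)
k = 848/5 (k = 4 + (-25 + (⅕)*(-13))*(-6) = 4 + (-25 - 13/5)*(-6) = 4 - 138/5*(-6) = 4 + 828/5 = 848/5 ≈ 169.60)
-k = -1*848/5 = -848/5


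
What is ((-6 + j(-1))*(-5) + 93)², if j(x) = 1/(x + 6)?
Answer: 14884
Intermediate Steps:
j(x) = 1/(6 + x)
((-6 + j(-1))*(-5) + 93)² = ((-6 + 1/(6 - 1))*(-5) + 93)² = ((-6 + 1/5)*(-5) + 93)² = ((-6 + ⅕)*(-5) + 93)² = (-29/5*(-5) + 93)² = (29 + 93)² = 122² = 14884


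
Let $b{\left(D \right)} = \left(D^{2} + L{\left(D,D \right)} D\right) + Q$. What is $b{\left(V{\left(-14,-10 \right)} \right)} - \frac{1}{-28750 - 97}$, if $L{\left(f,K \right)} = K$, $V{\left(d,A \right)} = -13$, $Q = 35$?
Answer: $\frac{10759932}{28847} \approx 373.0$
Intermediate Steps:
$b{\left(D \right)} = 35 + 2 D^{2}$ ($b{\left(D \right)} = \left(D^{2} + D D\right) + 35 = \left(D^{2} + D^{2}\right) + 35 = 2 D^{2} + 35 = 35 + 2 D^{2}$)
$b{\left(V{\left(-14,-10 \right)} \right)} - \frac{1}{-28750 - 97} = \left(35 + 2 \left(-13\right)^{2}\right) - \frac{1}{-28750 - 97} = \left(35 + 2 \cdot 169\right) - \frac{1}{-28847} = \left(35 + 338\right) - - \frac{1}{28847} = 373 + \frac{1}{28847} = \frac{10759932}{28847}$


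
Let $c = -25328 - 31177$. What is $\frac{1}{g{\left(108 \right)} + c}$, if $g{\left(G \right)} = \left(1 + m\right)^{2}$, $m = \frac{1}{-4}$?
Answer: $- \frac{16}{904071} \approx -1.7698 \cdot 10^{-5}$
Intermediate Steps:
$m = - \frac{1}{4} \approx -0.25$
$g{\left(G \right)} = \frac{9}{16}$ ($g{\left(G \right)} = \left(1 - \frac{1}{4}\right)^{2} = \left(\frac{3}{4}\right)^{2} = \frac{9}{16}$)
$c = -56505$
$\frac{1}{g{\left(108 \right)} + c} = \frac{1}{\frac{9}{16} - 56505} = \frac{1}{- \frac{904071}{16}} = - \frac{16}{904071}$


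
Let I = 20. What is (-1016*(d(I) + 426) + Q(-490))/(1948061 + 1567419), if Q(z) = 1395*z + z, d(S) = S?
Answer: -142147/439435 ≈ -0.32348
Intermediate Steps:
Q(z) = 1396*z
(-1016*(d(I) + 426) + Q(-490))/(1948061 + 1567419) = (-1016*(20 + 426) + 1396*(-490))/(1948061 + 1567419) = (-1016*446 - 684040)/3515480 = (-453136 - 684040)*(1/3515480) = -1137176*1/3515480 = -142147/439435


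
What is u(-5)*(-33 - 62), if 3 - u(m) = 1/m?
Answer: -304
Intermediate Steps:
u(m) = 3 - 1/m
u(-5)*(-33 - 62) = (3 - 1/(-5))*(-33 - 62) = (3 - 1*(-⅕))*(-95) = (3 + ⅕)*(-95) = (16/5)*(-95) = -304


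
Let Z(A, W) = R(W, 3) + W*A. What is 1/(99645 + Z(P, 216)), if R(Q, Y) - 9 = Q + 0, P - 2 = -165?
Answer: 1/64662 ≈ 1.5465e-5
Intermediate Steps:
P = -163 (P = 2 - 165 = -163)
R(Q, Y) = 9 + Q (R(Q, Y) = 9 + (Q + 0) = 9 + Q)
Z(A, W) = 9 + W + A*W (Z(A, W) = (9 + W) + W*A = (9 + W) + A*W = 9 + W + A*W)
1/(99645 + Z(P, 216)) = 1/(99645 + (9 + 216 - 163*216)) = 1/(99645 + (9 + 216 - 35208)) = 1/(99645 - 34983) = 1/64662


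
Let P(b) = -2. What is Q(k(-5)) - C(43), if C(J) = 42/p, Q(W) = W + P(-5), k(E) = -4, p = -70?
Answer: -27/5 ≈ -5.4000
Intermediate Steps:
Q(W) = -2 + W (Q(W) = W - 2 = -2 + W)
C(J) = -⅗ (C(J) = 42/(-70) = 42*(-1/70) = -⅗)
Q(k(-5)) - C(43) = (-2 - 4) - 1*(-⅗) = -6 + ⅗ = -27/5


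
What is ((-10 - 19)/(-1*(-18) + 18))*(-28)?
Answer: 203/9 ≈ 22.556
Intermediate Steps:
((-10 - 19)/(-1*(-18) + 18))*(-28) = -29/(18 + 18)*(-28) = -29/36*(-28) = 203/9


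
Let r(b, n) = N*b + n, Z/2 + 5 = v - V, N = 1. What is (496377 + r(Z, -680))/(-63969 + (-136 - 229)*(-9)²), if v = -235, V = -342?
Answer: -70843/13362 ≈ -5.3018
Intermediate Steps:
Z = 204 (Z = -10 + 2*(-235 - 1*(-342)) = -10 + 2*(-235 + 342) = -10 + 2*107 = -10 + 214 = 204)
r(b, n) = b + n (r(b, n) = 1*b + n = b + n)
(496377 + r(Z, -680))/(-63969 + (-136 - 229)*(-9)²) = (496377 + (204 - 680))/(-63969 + (-136 - 229)*(-9)²) = (496377 - 476)/(-63969 - 365*81) = 495901/(-63969 - 29565) = 495901/(-93534) = 495901*(-1/93534) = -70843/13362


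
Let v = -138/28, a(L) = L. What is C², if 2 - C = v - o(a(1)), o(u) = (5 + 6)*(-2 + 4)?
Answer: 164025/196 ≈ 836.86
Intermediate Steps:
o(u) = 22 (o(u) = 11*2 = 22)
v = -69/14 (v = -138*1/28 = -69/14 ≈ -4.9286)
C = 405/14 (C = 2 - (-69/14 - 1*22) = 2 - (-69/14 - 22) = 2 - 1*(-377/14) = 2 + 377/14 = 405/14 ≈ 28.929)
C² = (405/14)² = 164025/196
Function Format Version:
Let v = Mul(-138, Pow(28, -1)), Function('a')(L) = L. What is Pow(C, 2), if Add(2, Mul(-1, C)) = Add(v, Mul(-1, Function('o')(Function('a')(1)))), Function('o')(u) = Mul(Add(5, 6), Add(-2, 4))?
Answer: Rational(164025, 196) ≈ 836.86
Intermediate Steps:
Function('o')(u) = 22 (Function('o')(u) = Mul(11, 2) = 22)
v = Rational(-69, 14) (v = Mul(-138, Rational(1, 28)) = Rational(-69, 14) ≈ -4.9286)
C = Rational(405, 14) (C = Add(2, Mul(-1, Add(Rational(-69, 14), Mul(-1, 22)))) = Add(2, Mul(-1, Add(Rational(-69, 14), -22))) = Add(2, Mul(-1, Rational(-377, 14))) = Add(2, Rational(377, 14)) = Rational(405, 14) ≈ 28.929)
Pow(C, 2) = Pow(Rational(405, 14), 2) = Rational(164025, 196)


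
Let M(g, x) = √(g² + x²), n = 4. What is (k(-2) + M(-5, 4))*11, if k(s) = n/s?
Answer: -22 + 11*√41 ≈ 48.434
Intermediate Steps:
k(s) = 4/s
(k(-2) + M(-5, 4))*11 = (4/(-2) + √((-5)² + 4²))*11 = (4*(-½) + √(25 + 16))*11 = (-2 + √41)*11 = -22 + 11*√41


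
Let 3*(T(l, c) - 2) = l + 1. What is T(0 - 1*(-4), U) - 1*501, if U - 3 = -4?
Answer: -1492/3 ≈ -497.33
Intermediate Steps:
U = -1 (U = 3 - 4 = -1)
T(l, c) = 7/3 + l/3 (T(l, c) = 2 + (l + 1)/3 = 2 + (1 + l)/3 = 2 + (⅓ + l/3) = 7/3 + l/3)
T(0 - 1*(-4), U) - 1*501 = (7/3 + (0 - 1*(-4))/3) - 1*501 = (7/3 + (0 + 4)/3) - 501 = (7/3 + (⅓)*4) - 501 = (7/3 + 4/3) - 501 = 11/3 - 501 = -1492/3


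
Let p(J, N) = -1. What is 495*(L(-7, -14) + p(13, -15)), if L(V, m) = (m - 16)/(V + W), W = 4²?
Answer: -2145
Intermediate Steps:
W = 16
L(V, m) = (-16 + m)/(16 + V) (L(V, m) = (m - 16)/(V + 16) = (-16 + m)/(16 + V))
495*(L(-7, -14) + p(13, -15)) = 495*((-16 - 14)/(16 - 7) - 1) = 495*(-30/9 - 1) = 495*((⅑)*(-30) - 1) = 495*(-10/3 - 1) = 495*(-13/3) = -2145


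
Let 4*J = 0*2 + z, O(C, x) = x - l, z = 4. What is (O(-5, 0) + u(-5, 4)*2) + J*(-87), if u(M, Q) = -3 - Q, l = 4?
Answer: -105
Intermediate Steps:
O(C, x) = -4 + x (O(C, x) = x - 1*4 = x - 4 = -4 + x)
J = 1 (J = (0*2 + 4)/4 = (0 + 4)/4 = (¼)*4 = 1)
(O(-5, 0) + u(-5, 4)*2) + J*(-87) = ((-4 + 0) + (-3 - 1*4)*2) + 1*(-87) = (-4 + (-3 - 4)*2) - 87 = (-4 - 7*2) - 87 = (-4 - 14) - 87 = -18 - 87 = -105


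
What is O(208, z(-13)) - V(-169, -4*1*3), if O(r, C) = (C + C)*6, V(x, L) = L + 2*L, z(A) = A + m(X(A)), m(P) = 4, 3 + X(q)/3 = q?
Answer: -72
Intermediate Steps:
X(q) = -9 + 3*q
z(A) = 4 + A (z(A) = A + 4 = 4 + A)
V(x, L) = 3*L
O(r, C) = 12*C (O(r, C) = (2*C)*6 = 12*C)
O(208, z(-13)) - V(-169, -4*1*3) = 12*(4 - 13) - 3*-4*1*3 = 12*(-9) - 3*(-4*3) = -108 - 3*(-12) = -108 - 1*(-36) = -108 + 36 = -72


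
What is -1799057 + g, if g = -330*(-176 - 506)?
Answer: -1573997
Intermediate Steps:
g = 225060 (g = -330*(-682) = 225060)
-1799057 + g = -1799057 + 225060 = -1573997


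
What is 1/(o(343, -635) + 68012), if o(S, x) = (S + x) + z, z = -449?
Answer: 1/67271 ≈ 1.4865e-5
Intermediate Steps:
o(S, x) = -449 + S + x (o(S, x) = (S + x) - 449 = -449 + S + x)
1/(o(343, -635) + 68012) = 1/((-449 + 343 - 635) + 68012) = 1/(-741 + 68012) = 1/67271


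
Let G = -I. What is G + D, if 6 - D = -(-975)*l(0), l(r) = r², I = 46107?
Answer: -46101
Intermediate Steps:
G = -46107 (G = -1*46107 = -46107)
D = 6 (D = 6 - (-975)*(-1*0²) = 6 - (-975)*(-1*0) = 6 - (-975)*0 = 6 - 1*0 = 6 + 0 = 6)
G + D = -46107 + 6 = -46101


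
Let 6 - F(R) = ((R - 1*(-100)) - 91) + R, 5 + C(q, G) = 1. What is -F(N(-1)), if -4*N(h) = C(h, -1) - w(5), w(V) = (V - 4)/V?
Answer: 51/10 ≈ 5.1000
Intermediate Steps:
w(V) = (-4 + V)/V
C(q, G) = -4 (C(q, G) = -5 + 1 = -4)
N(h) = 21/20 (N(h) = -(-4 - (-4 + 5)/5)/4 = -(-4 - 1/5)/4 = -1/4*(-21/5) = 21/20)
F(R) = -3 - 2*R (F(R) = 6 - (((R - 1*(-100)) - 91) + R) = 6 - (((R + 100) - 91) + R) = 6 - (((100 + R) - 91) + R) = 6 - ((9 + R) + R) = 6 - (9 + 2*R) = 6 + (-9 - 2*R) = -3 - 2*R)
-F(N(-1)) = -(-3 - 2*21/20) = -(-3 - 21/10) = -1*(-51/10) = 51/10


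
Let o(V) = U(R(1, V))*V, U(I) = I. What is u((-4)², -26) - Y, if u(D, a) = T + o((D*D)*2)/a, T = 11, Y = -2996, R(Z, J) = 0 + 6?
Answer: 37555/13 ≈ 2888.8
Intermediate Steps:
R(Z, J) = 6
o(V) = 6*V
u(D, a) = 11 + 12*D²/a (u(D, a) = 11 + (6*((D*D)*2))/a = 11 + (6*(D²*2))/a = 11 + (6*(2*D²))/a = 11 + (12*D²)/a = 11 + 12*D²/a)
u((-4)², -26) - Y = (11 + 12*((-4)²)²/(-26)) - 1*(-2996) = (11 + 12*16²*(-1/26)) + 2996 = (11 + 12*256*(-1/26)) + 2996 = (11 - 1536/13) + 2996 = -1393/13 + 2996 = 37555/13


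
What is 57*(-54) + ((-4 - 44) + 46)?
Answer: -3080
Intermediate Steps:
57*(-54) + ((-4 - 44) + 46) = -3078 + (-48 + 46) = -3078 - 2 = -3080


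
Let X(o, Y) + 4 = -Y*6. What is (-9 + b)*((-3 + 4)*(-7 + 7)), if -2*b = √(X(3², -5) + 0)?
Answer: 0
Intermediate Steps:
X(o, Y) = -4 - 6*Y (X(o, Y) = -4 - Y*6 = -4 - 6*Y)
b = -√26/2 (b = -√((-4 - 6*(-5)) + 0)/2 = -√((-4 + 30) + 0)/2 = -√(26 + 0)/2 = -√26/2 ≈ -2.5495)
(-9 + b)*((-3 + 4)*(-7 + 7)) = (-9 - √26/2)*((-3 + 4)*(-7 + 7)) = (-9 - √26/2)*(1*0) = (-9 - √26/2)*0 = 0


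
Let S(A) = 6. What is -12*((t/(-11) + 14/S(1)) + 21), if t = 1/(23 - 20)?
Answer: -3076/11 ≈ -279.64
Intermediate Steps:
t = ⅓ (t = 1/3 = ⅓ ≈ 0.33333)
-12*((t/(-11) + 14/S(1)) + 21) = -12*(((⅓)/(-11) + 14/6) + 21) = -12*(((⅓)*(-1/11) + 14*(⅙)) + 21) = -12*((-1/33 + 7/3) + 21) = -12*(76/33 + 21) = -12*769/33 = -3076/11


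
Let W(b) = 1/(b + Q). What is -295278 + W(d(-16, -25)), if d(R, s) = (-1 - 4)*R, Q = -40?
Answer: -11811119/40 ≈ -2.9528e+5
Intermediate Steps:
d(R, s) = -5*R
W(b) = 1/(-40 + b) (W(b) = 1/(b - 40) = 1/(-40 + b))
-295278 + W(d(-16, -25)) = -295278 + 1/(-40 - 5*(-16)) = -295278 + 1/(-40 + 80) = -295278 + 1/40 = -11811119/40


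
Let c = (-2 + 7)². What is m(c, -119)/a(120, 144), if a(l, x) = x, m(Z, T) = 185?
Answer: 185/144 ≈ 1.2847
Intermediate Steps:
c = 25 (c = 5² = 25)
m(c, -119)/a(120, 144) = 185/144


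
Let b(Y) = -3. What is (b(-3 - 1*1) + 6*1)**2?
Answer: 9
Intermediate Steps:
(b(-3 - 1*1) + 6*1)**2 = (-3 + 6*1)**2 = (-3 + 6)**2 = 3**2 = 9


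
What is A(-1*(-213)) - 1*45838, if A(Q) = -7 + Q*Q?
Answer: -476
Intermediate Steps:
A(Q) = -7 + Q²
A(-1*(-213)) - 1*45838 = (-7 + (-1*(-213))²) - 1*45838 = (-7 + 213²) - 45838 = (-7 + 45369) - 45838 = 45362 - 45838 = -476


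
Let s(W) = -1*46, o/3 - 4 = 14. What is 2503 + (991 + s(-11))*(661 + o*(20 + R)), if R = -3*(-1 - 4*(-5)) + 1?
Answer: -1209932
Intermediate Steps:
o = 54 (o = 12 + 3*14 = 12 + 42 = 54)
s(W) = -46
R = -56 (R = -3*(-1 + 20) + 1 = -3*19 + 1 = -57 + 1 = -56)
2503 + (991 + s(-11))*(661 + o*(20 + R)) = 2503 + (991 - 46)*(661 + 54*(20 - 56)) = 2503 + 945*(661 + 54*(-36)) = 2503 + 945*(661 - 1944) = 2503 + 945*(-1283) = 2503 - 1212435 = -1209932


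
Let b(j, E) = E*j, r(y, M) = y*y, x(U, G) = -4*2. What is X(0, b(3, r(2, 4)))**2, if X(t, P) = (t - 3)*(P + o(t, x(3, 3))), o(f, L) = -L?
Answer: 3600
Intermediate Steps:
x(U, G) = -8
r(y, M) = y**2
X(t, P) = (-3 + t)*(8 + P) (X(t, P) = (t - 3)*(P - 1*(-8)) = (-3 + t)*(P + 8) = (-3 + t)*(8 + P))
X(0, b(3, r(2, 4)))**2 = (-24 - 3*2**2*3 + 8*0 + (2**2*3)*0)**2 = (-24 - 12*3 + 0 + (4*3)*0)**2 = (-24 - 3*12 + 0 + 12*0)**2 = (-24 - 36 + 0 + 0)**2 = (-60)**2 = 3600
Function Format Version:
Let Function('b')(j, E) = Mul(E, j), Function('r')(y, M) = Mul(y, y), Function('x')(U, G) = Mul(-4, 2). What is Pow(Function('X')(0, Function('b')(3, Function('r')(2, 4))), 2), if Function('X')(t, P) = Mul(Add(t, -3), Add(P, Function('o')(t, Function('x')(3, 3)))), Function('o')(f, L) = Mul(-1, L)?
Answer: 3600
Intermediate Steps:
Function('x')(U, G) = -8
Function('r')(y, M) = Pow(y, 2)
Function('X')(t, P) = Mul(Add(-3, t), Add(8, P)) (Function('X')(t, P) = Mul(Add(t, -3), Add(P, Mul(-1, -8))) = Mul(Add(-3, t), Add(P, 8)) = Mul(Add(-3, t), Add(8, P)))
Pow(Function('X')(0, Function('b')(3, Function('r')(2, 4))), 2) = Pow(Add(-24, Mul(-3, Mul(Pow(2, 2), 3)), Mul(8, 0), Mul(Mul(Pow(2, 2), 3), 0)), 2) = Pow(Add(-24, Mul(-3, Mul(4, 3)), 0, Mul(Mul(4, 3), 0)), 2) = Pow(Add(-24, Mul(-3, 12), 0, Mul(12, 0)), 2) = Pow(Add(-24, -36, 0, 0), 2) = Pow(-60, 2) = 3600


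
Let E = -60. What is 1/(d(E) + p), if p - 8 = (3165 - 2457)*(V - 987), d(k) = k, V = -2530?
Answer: -1/2490088 ≈ -4.0159e-7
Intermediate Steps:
p = -2490028 (p = 8 + (3165 - 2457)*(-2530 - 987) = 8 + 708*(-3517) = 8 - 2490036 = -2490028)
1/(d(E) + p) = 1/(-60 - 2490028) = 1/(-2490088) = -1/2490088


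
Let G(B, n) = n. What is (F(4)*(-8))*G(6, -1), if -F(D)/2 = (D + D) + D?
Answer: -192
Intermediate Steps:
F(D) = -6*D (F(D) = -2*((D + D) + D) = -2*(2*D + D) = -6*D)
(F(4)*(-8))*G(6, -1) = (-6*4*(-8))*(-1) = -24*(-8)*(-1) = 192*(-1) = -192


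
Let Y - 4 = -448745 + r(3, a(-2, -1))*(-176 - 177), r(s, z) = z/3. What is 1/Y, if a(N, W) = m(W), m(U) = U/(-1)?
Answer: -3/1346576 ≈ -2.2279e-6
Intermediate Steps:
m(U) = -U (m(U) = U*(-1) = -U)
a(N, W) = -W
r(s, z) = z/3 (r(s, z) = z*(1/3) = z/3)
Y = -1346576/3 (Y = 4 + (-448745 + ((-1*(-1))/3)*(-176 - 177)) = 4 + (-448745 + ((1/3)*1)*(-353)) = 4 + (-448745 + (1/3)*(-353)) = 4 + (-448745 - 353/3) = 4 - 1346588/3 = -1346576/3 ≈ -4.4886e+5)
1/Y = 1/(-1346576/3) = -3/1346576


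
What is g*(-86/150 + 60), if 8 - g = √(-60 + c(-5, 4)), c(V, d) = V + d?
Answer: 35656/75 - 4457*I*√61/75 ≈ 475.41 - 464.14*I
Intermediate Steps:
g = 8 - I*√61 (g = 8 - √(-60 + (-5 + 4)) = 8 - √(-60 - 1) = 8 - √(-61) = 8 - I*√61 ≈ 8.0 - 7.8102*I)
g*(-86/150 + 60) = (8 - I*√61)*(-86/150 + 60) = (8 - I*√61)*(-86*1/150 + 60) = (8 - I*√61)*(-43/75 + 60) = (8 - I*√61)*(4457/75) = 35656/75 - 4457*I*√61/75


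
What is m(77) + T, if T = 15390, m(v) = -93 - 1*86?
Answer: 15211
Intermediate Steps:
m(v) = -179 (m(v) = -93 - 86 = -179)
m(77) + T = -179 + 15390 = 15211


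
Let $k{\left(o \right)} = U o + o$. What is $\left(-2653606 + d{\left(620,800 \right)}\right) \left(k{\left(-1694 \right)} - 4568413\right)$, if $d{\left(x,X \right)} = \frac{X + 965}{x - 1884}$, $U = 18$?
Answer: $\frac{15431143987089651}{1264} \approx 1.2208 \cdot 10^{13}$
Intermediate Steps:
$d{\left(x,X \right)} = \frac{965 + X}{-1884 + x}$
$k{\left(o \right)} = 19 o$ ($k{\left(o \right)} = 18 o + o = 19 o$)
$\left(-2653606 + d{\left(620,800 \right)}\right) \left(k{\left(-1694 \right)} - 4568413\right) = \left(-2653606 + \frac{965 + 800}{-1884 + 620}\right) \left(19 \left(-1694\right) - 4568413\right) = \left(-2653606 + \frac{1}{-1264} \cdot 1765\right) \left(-32186 - 4568413\right) = \left(-2653606 - \frac{1765}{1264}\right) \left(-4600599\right) = \left(- \frac{3354159749}{1264}\right) \left(-4600599\right) = \frac{15431143987089651}{1264}$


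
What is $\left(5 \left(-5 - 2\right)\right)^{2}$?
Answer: $1225$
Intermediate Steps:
$\left(5 \left(-5 - 2\right)\right)^{2} = \left(5 \left(-7\right)\right)^{2} = \left(-35\right)^{2} = 1225$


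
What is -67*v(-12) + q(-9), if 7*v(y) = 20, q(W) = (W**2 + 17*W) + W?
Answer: -1907/7 ≈ -272.43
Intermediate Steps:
q(W) = W**2 + 18*W
v(y) = 20/7 (v(y) = (1/7)*20 = 20/7)
-67*v(-12) + q(-9) = -67*20/7 - 9*(18 - 9) = -1340/7 - 9*9 = -1340/7 - 81 = -1907/7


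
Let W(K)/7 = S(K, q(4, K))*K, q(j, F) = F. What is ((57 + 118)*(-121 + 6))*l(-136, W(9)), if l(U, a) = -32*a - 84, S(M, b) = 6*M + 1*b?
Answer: 2557726500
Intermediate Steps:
S(M, b) = b + 6*M (S(M, b) = 6*M + b = b + 6*M)
W(K) = 49*K**2 (W(K) = 7*((K + 6*K)*K) = 7*((7*K)*K) = 7*(7*K**2) = 49*K**2)
l(U, a) = -84 - 32*a
((57 + 118)*(-121 + 6))*l(-136, W(9)) = ((57 + 118)*(-121 + 6))*(-84 - 1568*9**2) = (175*(-115))*(-84 - 1568*81) = -20125*(-84 - 32*3969) = -20125*(-84 - 127008) = -20125*(-127092) = 2557726500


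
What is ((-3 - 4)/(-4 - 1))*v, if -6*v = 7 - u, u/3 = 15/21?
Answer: -17/15 ≈ -1.1333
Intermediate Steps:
u = 15/7 (u = 3*(15/21) = 3*(15*(1/21)) = 3*(5/7) = 15/7 ≈ 2.1429)
v = -17/21 (v = -(7 - 1*15/7)/6 = -(7 - 15/7)/6 = -1/6*34/7 = -17/21 ≈ -0.80952)
((-3 - 4)/(-4 - 1))*v = ((-3 - 4)/(-4 - 1))*(-17/21) = -7/(-5)*(-17/21) = -7*(-1/5)*(-17/21) = (7/5)*(-17/21) = -17/15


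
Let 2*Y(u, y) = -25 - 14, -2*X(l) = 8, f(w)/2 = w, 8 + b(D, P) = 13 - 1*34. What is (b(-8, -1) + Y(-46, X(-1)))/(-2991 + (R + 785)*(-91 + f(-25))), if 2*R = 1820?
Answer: 97/483972 ≈ 0.00020042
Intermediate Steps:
R = 910 (R = (½)*1820 = 910)
b(D, P) = -29 (b(D, P) = -8 + (13 - 1*34) = -8 + (13 - 34) = -8 - 21 = -29)
f(w) = 2*w
X(l) = -4 (X(l) = -½*8 = -4)
Y(u, y) = -39/2 (Y(u, y) = (-25 - 14)/2 = (½)*(-39) = -39/2)
(b(-8, -1) + Y(-46, X(-1)))/(-2991 + (R + 785)*(-91 + f(-25))) = (-29 - 39/2)/(-2991 + (910 + 785)*(-91 + 2*(-25))) = -97/(2*(-2991 + 1695*(-91 - 50))) = -97/(2*(-2991 + 1695*(-141))) = -97/(2*(-2991 - 238995)) = -97/2/(-241986) = -97/2*(-1/241986) = 97/483972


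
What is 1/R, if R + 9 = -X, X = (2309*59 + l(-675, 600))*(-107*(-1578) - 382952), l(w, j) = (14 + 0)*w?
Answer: 1/27144572777 ≈ 3.6840e-11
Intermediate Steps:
l(w, j) = 14*w
X = -27144572786 (X = (2309*59 + 14*(-675))*(-107*(-1578) - 382952) = (136231 - 9450)*(168846 - 382952) = 126781*(-214106) = -27144572786)
R = 27144572777 (R = -9 - 1*(-27144572786) = -9 + 27144572786 = 27144572777)
1/R = 1/27144572777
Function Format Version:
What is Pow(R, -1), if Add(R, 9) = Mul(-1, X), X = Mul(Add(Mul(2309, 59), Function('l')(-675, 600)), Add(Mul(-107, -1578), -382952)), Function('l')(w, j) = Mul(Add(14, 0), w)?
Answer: Rational(1, 27144572777) ≈ 3.6840e-11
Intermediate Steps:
Function('l')(w, j) = Mul(14, w)
X = -27144572786 (X = Mul(Add(Mul(2309, 59), Mul(14, -675)), Add(Mul(-107, -1578), -382952)) = Mul(Add(136231, -9450), Add(168846, -382952)) = Mul(126781, -214106) = -27144572786)
R = 27144572777 (R = Add(-9, Mul(-1, -27144572786)) = Add(-9, 27144572786) = 27144572777)
Pow(R, -1) = Pow(27144572777, -1) = Rational(1, 27144572777)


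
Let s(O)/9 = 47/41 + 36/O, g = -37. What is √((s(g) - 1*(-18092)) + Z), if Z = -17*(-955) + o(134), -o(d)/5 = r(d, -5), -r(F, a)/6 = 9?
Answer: 8*√1244082598/1517 ≈ 186.01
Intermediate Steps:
r(F, a) = -54 (r(F, a) = -6*9 = -54)
o(d) = 270 (o(d) = -5*(-54) = 270)
s(O) = 423/41 + 324/O (s(O) = 9*(47/41 + 36/O) = 423/41 + 324/O)
Z = 16505 (Z = -17*(-955) + 270 = 16235 + 270 = 16505)
√((s(g) - 1*(-18092)) + Z) = √(((423/41 + 324/(-37)) - 1*(-18092)) + 16505) = √(((423/41 + 324*(-1/37)) + 18092) + 16505) = √(((423/41 - 324/37) + 18092) + 16505) = √((2367/1517 + 18092) + 16505) = √(27447931/1517 + 16505) = √(52486016/1517) = 8*√1244082598/1517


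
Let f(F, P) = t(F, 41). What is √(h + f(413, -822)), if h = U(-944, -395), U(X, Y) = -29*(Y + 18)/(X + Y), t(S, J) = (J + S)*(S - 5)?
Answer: √1965039665/103 ≈ 430.38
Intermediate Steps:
t(S, J) = (-5 + S)*(J + S) (t(S, J) = (J + S)*(-5 + S) = (-5 + S)*(J + S))
f(F, P) = -205 + F² + 36*F (f(F, P) = F² - 5*41 - 5*F + 41*F = F² - 205 - 5*F + 41*F = -205 + F² + 36*F)
U(X, Y) = -29*(18 + Y)/(X + Y)
h = -841/103 (h = 29*(-18 - 1*(-395))/(-944 - 395) = 29*(-18 + 395)/(-1339) = 29*(-1/1339)*377 = -841/103 ≈ -8.1651)
√(h + f(413, -822)) = √(-841/103 + (-205 + 413² + 36*413)) = √(-841/103 + (-205 + 170569 + 14868)) = √(-841/103 + 185232) = √(19078055/103) = √1965039665/103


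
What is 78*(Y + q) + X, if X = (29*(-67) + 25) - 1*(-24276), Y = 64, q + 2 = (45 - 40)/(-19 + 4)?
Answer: 27168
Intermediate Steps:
q = -7/3 (q = -2 + (45 - 40)/(-19 + 4) = -2 + 5/(-15) = -2 + 5*(-1/15) = -2 - ⅓ = -7/3 ≈ -2.3333)
X = 22358 (X = (-1943 + 25) + 24276 = -1918 + 24276 = 22358)
78*(Y + q) + X = 78*(64 - 7/3) + 22358 = 78*(185/3) + 22358 = 4810 + 22358 = 27168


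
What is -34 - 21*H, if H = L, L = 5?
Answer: -139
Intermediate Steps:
H = 5
-34 - 21*H = -34 - 21*5 = -34 - 105 = -139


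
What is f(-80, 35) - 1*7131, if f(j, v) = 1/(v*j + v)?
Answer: -19717216/2765 ≈ -7131.0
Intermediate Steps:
f(j, v) = 1/(v + j*v) (f(j, v) = 1/(j*v + v) = 1/(v + j*v))
f(-80, 35) - 1*7131 = 1/(35*(1 - 80)) - 1*7131 = (1/35)/(-79) - 7131 = (1/35)*(-1/79) - 7131 = -1/2765 - 7131 = -19717216/2765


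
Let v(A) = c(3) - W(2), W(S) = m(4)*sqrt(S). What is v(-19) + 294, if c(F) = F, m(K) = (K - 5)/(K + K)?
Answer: 297 + sqrt(2)/8 ≈ 297.18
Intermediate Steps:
m(K) = (-5 + K)/(2*K) (m(K) = (-5 + K)/((2*K)) = (-5 + K)*(1/(2*K)) = (-5 + K)/(2*K))
W(S) = -sqrt(S)/8 (W(S) = ((1/2)*(-5 + 4)/4)*sqrt(S) = ((1/2)*(1/4)*(-1))*sqrt(S) = -sqrt(S)/8)
v(A) = 3 + sqrt(2)/8 (v(A) = 3 - (-1)*sqrt(2)/8 = 3 + sqrt(2)/8)
v(-19) + 294 = (3 + sqrt(2)/8) + 294 = 297 + sqrt(2)/8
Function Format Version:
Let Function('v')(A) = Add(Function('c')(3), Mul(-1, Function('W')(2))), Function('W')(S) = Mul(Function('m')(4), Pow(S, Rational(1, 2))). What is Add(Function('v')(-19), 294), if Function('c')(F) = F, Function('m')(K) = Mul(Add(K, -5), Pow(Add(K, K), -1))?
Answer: Add(297, Mul(Rational(1, 8), Pow(2, Rational(1, 2)))) ≈ 297.18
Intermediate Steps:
Function('m')(K) = Mul(Rational(1, 2), Pow(K, -1), Add(-5, K)) (Function('m')(K) = Mul(Add(-5, K), Pow(Mul(2, K), -1)) = Mul(Add(-5, K), Mul(Rational(1, 2), Pow(K, -1))) = Mul(Rational(1, 2), Pow(K, -1), Add(-5, K)))
Function('W')(S) = Mul(Rational(-1, 8), Pow(S, Rational(1, 2))) (Function('W')(S) = Mul(Mul(Rational(1, 2), Pow(4, -1), Add(-5, 4)), Pow(S, Rational(1, 2))) = Mul(Mul(Rational(1, 2), Rational(1, 4), -1), Pow(S, Rational(1, 2))) = Mul(Rational(-1, 8), Pow(S, Rational(1, 2))))
Function('v')(A) = Add(3, Mul(Rational(1, 8), Pow(2, Rational(1, 2)))) (Function('v')(A) = Add(3, Mul(-1, Mul(Rational(-1, 8), Pow(2, Rational(1, 2))))) = Add(3, Mul(Rational(1, 8), Pow(2, Rational(1, 2)))))
Add(Function('v')(-19), 294) = Add(Add(3, Mul(Rational(1, 8), Pow(2, Rational(1, 2)))), 294) = Add(297, Mul(Rational(1, 8), Pow(2, Rational(1, 2))))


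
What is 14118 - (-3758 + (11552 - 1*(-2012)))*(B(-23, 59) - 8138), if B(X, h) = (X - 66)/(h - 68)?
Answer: 717465380/9 ≈ 7.9718e+7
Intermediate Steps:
B(X, h) = (-66 + X)/(-68 + h)
14118 - (-3758 + (11552 - 1*(-2012)))*(B(-23, 59) - 8138) = 14118 - (-3758 + (11552 - 1*(-2012)))*((-66 - 23)/(-68 + 59) - 8138) = 14118 - (-3758 + (11552 + 2012))*(-89/(-9) - 8138) = 14118 - (-3758 + 13564)*(-⅑*(-89) - 8138) = 14118 - 9806*(89/9 - 8138) = 14118 - 9806*(-73153)/9 = 14118 - 1*(-717338318/9) = 14118 + 717338318/9 = 717465380/9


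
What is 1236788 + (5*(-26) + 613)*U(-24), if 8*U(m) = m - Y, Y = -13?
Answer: 9888991/8 ≈ 1.2361e+6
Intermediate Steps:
U(m) = 13/8 + m/8 (U(m) = (m - 1*(-13))/8 = (m + 13)/8 = (13 + m)/8 = 13/8 + m/8)
1236788 + (5*(-26) + 613)*U(-24) = 1236788 + (5*(-26) + 613)*(13/8 + (1/8)*(-24)) = 1236788 + (-130 + 613)*(13/8 - 3) = 1236788 + 483*(-11/8) = 1236788 - 5313/8 = 9888991/8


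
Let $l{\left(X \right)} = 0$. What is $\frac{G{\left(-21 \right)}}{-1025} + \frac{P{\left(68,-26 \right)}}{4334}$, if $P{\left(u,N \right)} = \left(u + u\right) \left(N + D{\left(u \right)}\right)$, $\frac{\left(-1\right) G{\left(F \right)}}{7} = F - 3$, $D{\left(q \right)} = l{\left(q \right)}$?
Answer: $- \frac{2176256}{2221175} \approx -0.97978$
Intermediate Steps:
$D{\left(q \right)} = 0$
$G{\left(F \right)} = 21 - 7 F$ ($G{\left(F \right)} = - 7 \left(F - 3\right) = - 7 \left(-3 + F\right) = 21 - 7 F$)
$P{\left(u,N \right)} = 2 N u$ ($P{\left(u,N \right)} = \left(u + u\right) \left(N + 0\right) = 2 u N = 2 N u$)
$\frac{G{\left(-21 \right)}}{-1025} + \frac{P{\left(68,-26 \right)}}{4334} = \frac{21 - -147}{-1025} + \frac{2 \left(-26\right) 68}{4334} = \left(21 + 147\right) \left(- \frac{1}{1025}\right) - \frac{1768}{2167} = 168 \left(- \frac{1}{1025}\right) - \frac{1768}{2167} = - \frac{168}{1025} - \frac{1768}{2167} = - \frac{2176256}{2221175}$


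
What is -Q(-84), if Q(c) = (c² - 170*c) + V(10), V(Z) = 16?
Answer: -21352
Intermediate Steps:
Q(c) = 16 + c² - 170*c (Q(c) = (c² - 170*c) + 16 = 16 + c² - 170*c)
-Q(-84) = -(16 + (-84)² - 170*(-84)) = -(16 + 7056 + 14280) = -1*21352 = -21352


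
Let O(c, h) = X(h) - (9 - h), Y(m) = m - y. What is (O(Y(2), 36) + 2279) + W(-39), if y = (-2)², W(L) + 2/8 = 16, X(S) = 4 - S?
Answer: 9159/4 ≈ 2289.8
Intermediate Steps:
W(L) = 63/4 (W(L) = -¼ + 16 = 63/4)
y = 4
Y(m) = -4 + m (Y(m) = m - 1*4 = m - 4 = -4 + m)
O(c, h) = -5 (O(c, h) = (4 - h) - (9 - h) = (4 - h) + (-9 + h) = -5)
(O(Y(2), 36) + 2279) + W(-39) = (-5 + 2279) + 63/4 = 2274 + 63/4 = 9159/4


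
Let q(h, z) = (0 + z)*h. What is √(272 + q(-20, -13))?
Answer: 2*√133 ≈ 23.065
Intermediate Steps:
q(h, z) = h*z (q(h, z) = z*h = h*z)
√(272 + q(-20, -13)) = √(272 - 20*(-13)) = √(272 + 260) = √532 = 2*√133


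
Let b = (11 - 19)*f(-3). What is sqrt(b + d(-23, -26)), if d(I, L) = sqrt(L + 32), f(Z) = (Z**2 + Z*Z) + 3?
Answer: sqrt(-168 + sqrt(6)) ≈ 12.867*I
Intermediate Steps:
f(Z) = 3 + 2*Z**2 (f(Z) = (Z**2 + Z**2) + 3 = 2*Z**2 + 3 = 3 + 2*Z**2)
d(I, L) = sqrt(32 + L)
b = -168 (b = (11 - 19)*(3 + 2*(-3)**2) = -8*(3 + 2*9) = -8*(3 + 18) = -8*21 = -168)
sqrt(b + d(-23, -26)) = sqrt(-168 + sqrt(32 - 26)) = sqrt(-168 + sqrt(6))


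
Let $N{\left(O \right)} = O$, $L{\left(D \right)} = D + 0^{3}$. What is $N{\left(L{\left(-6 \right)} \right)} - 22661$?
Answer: $-22667$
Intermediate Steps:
$L{\left(D \right)} = D$ ($L{\left(D \right)} = D + 0 = D$)
$N{\left(L{\left(-6 \right)} \right)} - 22661 = -6 - 22661 = -22667$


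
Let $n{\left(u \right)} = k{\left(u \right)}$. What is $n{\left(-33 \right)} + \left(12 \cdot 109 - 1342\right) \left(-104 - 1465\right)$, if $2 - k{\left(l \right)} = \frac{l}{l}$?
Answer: $53347$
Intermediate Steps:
$k{\left(l \right)} = 1$ ($k{\left(l \right)} = 2 - \frac{l}{l} = 2 - 1 = 1$)
$n{\left(u \right)} = 1$
$n{\left(-33 \right)} + \left(12 \cdot 109 - 1342\right) \left(-104 - 1465\right) = 1 + \left(12 \cdot 109 - 1342\right) \left(-104 - 1465\right) = 1 + \left(1308 - 1342\right) \left(-1569\right) = 1 - -53346 = 1 + 53346 = 53347$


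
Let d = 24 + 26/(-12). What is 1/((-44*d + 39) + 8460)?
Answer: 3/22615 ≈ 0.00013266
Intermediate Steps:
d = 131/6 (d = 24 + 26*(-1/12) = 24 - 13/6 = 131/6 ≈ 21.833)
1/((-44*d + 39) + 8460) = 1/((-44*131/6 + 39) + 8460) = 1/((-2882/3 + 39) + 8460) = 1/(-2765/3 + 8460) = 1/(22615/3) = 3/22615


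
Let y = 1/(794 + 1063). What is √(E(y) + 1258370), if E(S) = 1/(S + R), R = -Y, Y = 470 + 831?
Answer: √1836227154285203507/1207978 ≈ 1121.8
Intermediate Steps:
Y = 1301
y = 1/1857 ≈ 0.00053850
R = -1301 (R = -1*1301 = -1301)
E(S) = 1/(-1301 + S) (E(S) = 1/(S - 1301) = 1/(-1301 + S))
√(E(y) + 1258370) = √(1/(-1301 + 1/1857) + 1258370) = √(1/(-2415956/1857) + 1258370) = √(-1857/2415956 + 1258370) = √(3040166549863/2415956) = √1836227154285203507/1207978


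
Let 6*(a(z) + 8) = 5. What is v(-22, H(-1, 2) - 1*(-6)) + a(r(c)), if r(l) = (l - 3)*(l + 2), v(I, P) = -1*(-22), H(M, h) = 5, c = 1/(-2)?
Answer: 89/6 ≈ 14.833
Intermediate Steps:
c = -½ ≈ -0.50000
v(I, P) = 22
r(l) = (-3 + l)*(2 + l)
a(z) = -43/6 (a(z) = -8 + (⅙)*5 = -8 + ⅚ = -43/6)
v(-22, H(-1, 2) - 1*(-6)) + a(r(c)) = 22 - 43/6 = 89/6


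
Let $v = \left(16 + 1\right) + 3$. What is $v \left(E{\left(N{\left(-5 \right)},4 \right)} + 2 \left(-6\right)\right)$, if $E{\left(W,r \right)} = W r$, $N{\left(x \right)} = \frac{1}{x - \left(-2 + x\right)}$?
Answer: $-200$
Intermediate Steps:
$N{\left(x \right)} = \frac{1}{2}$
$v = 20$ ($v = 17 + 3 = 20$)
$v \left(E{\left(N{\left(-5 \right)},4 \right)} + 2 \left(-6\right)\right) = 20 \left(\frac{1}{2} \cdot 4 + 2 \left(-6\right)\right) = 20 \left(2 - 12\right) = 20 \left(-10\right) = -200$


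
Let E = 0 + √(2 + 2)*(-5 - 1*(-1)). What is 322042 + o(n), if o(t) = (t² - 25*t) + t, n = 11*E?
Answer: 331898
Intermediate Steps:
E = -8 (E = 0 + √4*(-5 + 1) = 0 + 2*(-4) = 0 - 8 = -8)
n = -88 (n = 11*(-8) = -88)
o(t) = t² - 24*t
322042 + o(n) = 322042 - 88*(-24 - 88) = 322042 - 88*(-112) = 322042 + 9856 = 331898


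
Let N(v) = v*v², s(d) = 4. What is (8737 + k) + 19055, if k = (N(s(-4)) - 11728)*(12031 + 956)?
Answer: -151452576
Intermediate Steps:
N(v) = v³
k = -151480368 (k = (4³ - 11728)*(12031 + 956) = (64 - 11728)*12987 = -11664*12987 = -151480368)
(8737 + k) + 19055 = (8737 - 151480368) + 19055 = -151471631 + 19055 = -151452576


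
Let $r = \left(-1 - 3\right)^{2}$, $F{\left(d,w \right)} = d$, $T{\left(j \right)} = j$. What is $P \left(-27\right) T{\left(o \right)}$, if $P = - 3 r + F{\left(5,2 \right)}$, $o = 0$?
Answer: $0$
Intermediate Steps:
$r = 16$ ($r = \left(-4\right)^{2} = 16$)
$P = -43$ ($P = \left(-3\right) 16 + 5 = -48 + 5 = -43$)
$P \left(-27\right) T{\left(o \right)} = \left(-43\right) \left(-27\right) 0 = 1161 \cdot 0 = 0$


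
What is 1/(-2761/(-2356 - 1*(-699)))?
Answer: 1657/2761 ≈ 0.60015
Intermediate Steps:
1/(-2761/(-2356 - 1*(-699))) = 1/(-2761/(-2356 + 699)) = 1/(-2761/(-1657)) = 1/(-2761*(-1/1657)) = 1/(2761/1657) = 1657/2761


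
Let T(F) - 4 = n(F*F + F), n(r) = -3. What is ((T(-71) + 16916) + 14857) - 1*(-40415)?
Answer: 72189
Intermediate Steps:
T(F) = 1 (T(F) = 4 - 3 = 1)
((T(-71) + 16916) + 14857) - 1*(-40415) = ((1 + 16916) + 14857) - 1*(-40415) = (16917 + 14857) + 40415 = 31774 + 40415 = 72189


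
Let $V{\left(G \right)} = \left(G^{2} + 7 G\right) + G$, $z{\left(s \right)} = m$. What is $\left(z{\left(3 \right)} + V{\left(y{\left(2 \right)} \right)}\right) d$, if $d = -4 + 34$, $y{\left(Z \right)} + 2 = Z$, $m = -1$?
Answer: $-30$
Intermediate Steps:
$z{\left(s \right)} = -1$
$y{\left(Z \right)} = -2 + Z$
$d = 30$
$V{\left(G \right)} = G^{2} + 8 G$
$\left(z{\left(3 \right)} + V{\left(y{\left(2 \right)} \right)}\right) d = \left(-1 + \left(-2 + 2\right) \left(8 + \left(-2 + 2\right)\right)\right) 30 = \left(-1 + 0 \left(8 + 0\right)\right) 30 = \left(-1 + 0 \cdot 8\right) 30 = \left(-1 + 0\right) 30 = \left(-1\right) 30 = -30$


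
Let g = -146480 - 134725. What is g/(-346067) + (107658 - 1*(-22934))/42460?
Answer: 1298489681/333954655 ≈ 3.8882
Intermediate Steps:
g = -281205
g/(-346067) + (107658 - 1*(-22934))/42460 = -281205/(-346067) + (107658 - 1*(-22934))/42460 = -281205*(-1/346067) + (107658 + 22934)*(1/42460) = 281205/346067 + 130592*(1/42460) = 281205/346067 + 2968/965 = 1298489681/333954655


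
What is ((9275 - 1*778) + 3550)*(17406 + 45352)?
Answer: 756045626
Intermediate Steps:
((9275 - 1*778) + 3550)*(17406 + 45352) = ((9275 - 778) + 3550)*62758 = (8497 + 3550)*62758 = 12047*62758 = 756045626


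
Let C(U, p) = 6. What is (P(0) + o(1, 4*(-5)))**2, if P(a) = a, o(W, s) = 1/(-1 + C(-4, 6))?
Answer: 1/25 ≈ 0.040000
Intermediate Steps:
o(W, s) = 1/5 (o(W, s) = 1/(-1 + 6) = 1/5)
(P(0) + o(1, 4*(-5)))**2 = (0 + 1/5)**2 = (1/5)**2 = 1/25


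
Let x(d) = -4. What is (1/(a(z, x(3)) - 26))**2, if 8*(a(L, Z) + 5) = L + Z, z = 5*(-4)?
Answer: 1/1156 ≈ 0.00086505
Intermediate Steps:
z = -20
a(L, Z) = -5 + L/8 + Z/8 (a(L, Z) = -5 + (L + Z)/8 = -5 + (L/8 + Z/8) = -5 + L/8 + Z/8)
(1/(a(z, x(3)) - 26))**2 = (1/((-5 + (1/8)*(-20) + (1/8)*(-4)) - 26))**2 = (1/((-5 - 5/2 - 1/2) - 26))**2 = (1/(-8 - 26))**2 = (1/(-34))**2 = (-1/34)**2 = 1/1156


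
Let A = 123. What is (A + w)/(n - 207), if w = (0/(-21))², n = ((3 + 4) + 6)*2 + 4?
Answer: -41/59 ≈ -0.69491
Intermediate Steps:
n = 30 (n = (7 + 6)*2 + 4 = 13*2 + 4 = 26 + 4 = 30)
w = 0 (w = (0*(-1/21))² = 0² = 0)
(A + w)/(n - 207) = (123 + 0)/(30 - 207) = 123/(-177) = 123*(-1/177) = -41/59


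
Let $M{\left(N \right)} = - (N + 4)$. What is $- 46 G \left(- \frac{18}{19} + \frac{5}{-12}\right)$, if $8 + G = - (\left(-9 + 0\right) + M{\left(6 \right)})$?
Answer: $\frac{78683}{114} \approx 690.2$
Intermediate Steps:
$M{\left(N \right)} = -4 - N$ ($M{\left(N \right)} = - (4 + N) = -4 - N$)
$G = 11$ ($G = -8 - \left(\left(-9 + 0\right) - 10\right) = -8 - \left(-9 - 10\right) = -8 - -19 = -8 + 19 = 11$)
$- 46 G \left(- \frac{18}{19} + \frac{5}{-12}\right) = \left(-46\right) 11 \left(- \frac{18}{19} + \frac{5}{-12}\right) = - 506 \left(\left(-18\right) \frac{1}{19} + 5 \left(- \frac{1}{12}\right)\right) = - 506 \left(- \frac{18}{19} - \frac{5}{12}\right) = \left(-506\right) \left(- \frac{311}{228}\right) = \frac{78683}{114}$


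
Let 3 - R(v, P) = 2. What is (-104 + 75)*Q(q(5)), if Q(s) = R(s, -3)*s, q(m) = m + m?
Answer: -290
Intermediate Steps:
q(m) = 2*m
R(v, P) = 1 (R(v, P) = 3 - 1*2 = 3 - 2 = 1)
Q(s) = s (Q(s) = 1*s = s)
(-104 + 75)*Q(q(5)) = (-104 + 75)*(2*5) = -29*10 = -290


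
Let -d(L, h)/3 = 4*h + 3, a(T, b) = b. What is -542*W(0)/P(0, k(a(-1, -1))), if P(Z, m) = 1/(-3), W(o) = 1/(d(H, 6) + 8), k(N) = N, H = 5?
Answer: -1626/73 ≈ -22.274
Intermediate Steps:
d(L, h) = -9 - 12*h (d(L, h) = -3*(4*h + 3) = -3*(3 + 4*h) = -9 - 12*h)
W(o) = -1/73 (W(o) = 1/((-9 - 12*6) + 8) = 1/((-9 - 72) + 8) = 1/(-81 + 8) = 1/(-73) = -1/73)
P(Z, m) = -1/3
-542*W(0)/P(0, k(a(-1, -1))) = -(-542)/(73*(-1/3)) = -(-542)*(-3)/73 = -542*3/73 = -1626/73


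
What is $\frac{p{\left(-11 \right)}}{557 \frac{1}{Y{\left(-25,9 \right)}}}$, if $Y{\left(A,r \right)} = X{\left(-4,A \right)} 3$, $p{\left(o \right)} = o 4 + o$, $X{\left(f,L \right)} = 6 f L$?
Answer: $- \frac{99000}{557} \approx -177.74$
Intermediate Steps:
$X{\left(f,L \right)} = 6 L f$
$p{\left(o \right)} = 5 o$ ($p{\left(o \right)} = 4 o + o = 5 o$)
$Y{\left(A,r \right)} = - 72 A$ ($Y{\left(A,r \right)} = 6 A \left(-4\right) 3 = - 24 A 3 = - 72 A$)
$\frac{p{\left(-11 \right)}}{557 \frac{1}{Y{\left(-25,9 \right)}}} = \frac{5 \left(-11\right)}{557 \frac{1}{\left(-72\right) \left(-25\right)}} = - \frac{55}{557 \cdot \frac{1}{1800}} = - \frac{55}{\frac{557}{1800}} = \left(-55\right) \frac{1800}{557} = - \frac{99000}{557}$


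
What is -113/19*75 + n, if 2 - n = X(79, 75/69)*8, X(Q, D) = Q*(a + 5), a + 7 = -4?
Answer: 63611/19 ≈ 3347.9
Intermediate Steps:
a = -11 (a = -7 - 4 = -11)
X(Q, D) = -6*Q (X(Q, D) = Q*(-11 + 5) = Q*(-6) = -6*Q)
n = 3794 (n = 2 - (-6*79)*8 = 2 - (-474)*8 = 2 - 1*(-3792) = 2 + 3792 = 3794)
-113/19*75 + n = -113/19*75 + 3794 = -8475/19 + 3794 = 63611/19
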